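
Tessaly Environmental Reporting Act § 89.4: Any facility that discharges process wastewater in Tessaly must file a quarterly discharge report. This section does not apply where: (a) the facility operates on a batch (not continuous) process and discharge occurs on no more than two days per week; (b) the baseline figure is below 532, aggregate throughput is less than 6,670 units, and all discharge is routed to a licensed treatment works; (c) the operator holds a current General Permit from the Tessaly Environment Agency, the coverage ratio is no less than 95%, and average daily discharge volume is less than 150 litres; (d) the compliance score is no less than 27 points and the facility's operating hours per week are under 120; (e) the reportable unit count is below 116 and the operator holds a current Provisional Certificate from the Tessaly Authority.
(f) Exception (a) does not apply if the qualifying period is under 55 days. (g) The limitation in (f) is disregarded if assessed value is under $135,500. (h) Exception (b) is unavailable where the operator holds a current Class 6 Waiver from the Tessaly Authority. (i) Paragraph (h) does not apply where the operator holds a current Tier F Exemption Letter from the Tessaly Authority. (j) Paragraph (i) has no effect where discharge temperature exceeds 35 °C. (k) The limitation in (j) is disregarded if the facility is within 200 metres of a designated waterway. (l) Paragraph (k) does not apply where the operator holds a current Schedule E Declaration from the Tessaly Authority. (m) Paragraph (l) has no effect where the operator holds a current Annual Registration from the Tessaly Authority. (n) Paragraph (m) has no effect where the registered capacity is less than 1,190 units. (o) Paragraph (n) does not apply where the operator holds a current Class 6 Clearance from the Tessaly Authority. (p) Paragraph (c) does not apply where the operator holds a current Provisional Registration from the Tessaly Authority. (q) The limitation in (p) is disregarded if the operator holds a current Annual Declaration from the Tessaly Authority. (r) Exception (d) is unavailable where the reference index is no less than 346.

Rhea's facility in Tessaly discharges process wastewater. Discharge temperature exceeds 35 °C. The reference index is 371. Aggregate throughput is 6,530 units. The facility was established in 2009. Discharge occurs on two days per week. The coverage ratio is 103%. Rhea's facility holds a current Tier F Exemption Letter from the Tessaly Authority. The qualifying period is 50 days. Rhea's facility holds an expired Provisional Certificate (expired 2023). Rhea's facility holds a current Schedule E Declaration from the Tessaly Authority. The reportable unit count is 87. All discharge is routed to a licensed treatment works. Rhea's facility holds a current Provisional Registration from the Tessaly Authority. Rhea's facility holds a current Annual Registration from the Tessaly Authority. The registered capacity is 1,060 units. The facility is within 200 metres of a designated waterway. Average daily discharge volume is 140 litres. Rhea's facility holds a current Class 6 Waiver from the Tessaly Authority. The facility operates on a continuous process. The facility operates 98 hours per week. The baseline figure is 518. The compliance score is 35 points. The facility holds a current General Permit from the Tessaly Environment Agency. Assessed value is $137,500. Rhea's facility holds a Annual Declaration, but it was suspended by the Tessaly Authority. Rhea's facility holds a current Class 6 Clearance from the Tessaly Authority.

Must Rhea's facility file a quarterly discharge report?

No — exception (b) applies; Rhea's facility is not required to file a quarterly discharge report.

Exception (a) requires that the facility operates on a batch (not continuous) process; but the facility operates on a continuous process, so (a) is unavailable.
Exception (b): the baseline figure is 518, below the 532 limit; aggregate throughput is 6,530 units, less than the 6,670 units limit; discharge is routed to a licensed treatment works — every condition holds. Applying paragraphs (h)–(o): (h) would limit (b) — a current Class 6 Waiver is held — but (i) sets (h) aside: (i) operates against (h): a current Tier F Exemption Letter is held. (j) would limit (i) — discharge temperature exceeds 35 °C — but (k) sets (j) aside: (k) operates against (j): the facility is within 200 m of a designated waterway. (l) applies (a current Schedule E Declaration is held), but yields to (m): (m) operates — a current Annual Registration is held. (n) would limit (m) — the registered capacity is 1,060 units, less than the 1,190 units limit — but (o) sets (n) aside: (o) applies — a current Class 6 Clearance is held. Exception (b) stands.
Exception (c) is satisfied on its face — a current General Permit is held; the coverage ratio is 103%, meeting the 95% threshold; average daily discharge volume is 140 litres, less than the 150 litres limit. Turning to paragraphs (p)–(q): (p) is triggered — a current Provisional Registration is held. (q) is not triggered (no current Annual Declaration is held), so (p) stands. Exception (c) does not apply.
Exception (d): the compliance score is 35 points, meeting the 27 points threshold; the facility's operating hours per week are 98, under the 120 limit — every condition holds. But: (r) is triggered — the reference index is 371, meeting the 346 threshold. Exception (d) does not apply.
Exception (e) fails — no current Provisional Certificate is held.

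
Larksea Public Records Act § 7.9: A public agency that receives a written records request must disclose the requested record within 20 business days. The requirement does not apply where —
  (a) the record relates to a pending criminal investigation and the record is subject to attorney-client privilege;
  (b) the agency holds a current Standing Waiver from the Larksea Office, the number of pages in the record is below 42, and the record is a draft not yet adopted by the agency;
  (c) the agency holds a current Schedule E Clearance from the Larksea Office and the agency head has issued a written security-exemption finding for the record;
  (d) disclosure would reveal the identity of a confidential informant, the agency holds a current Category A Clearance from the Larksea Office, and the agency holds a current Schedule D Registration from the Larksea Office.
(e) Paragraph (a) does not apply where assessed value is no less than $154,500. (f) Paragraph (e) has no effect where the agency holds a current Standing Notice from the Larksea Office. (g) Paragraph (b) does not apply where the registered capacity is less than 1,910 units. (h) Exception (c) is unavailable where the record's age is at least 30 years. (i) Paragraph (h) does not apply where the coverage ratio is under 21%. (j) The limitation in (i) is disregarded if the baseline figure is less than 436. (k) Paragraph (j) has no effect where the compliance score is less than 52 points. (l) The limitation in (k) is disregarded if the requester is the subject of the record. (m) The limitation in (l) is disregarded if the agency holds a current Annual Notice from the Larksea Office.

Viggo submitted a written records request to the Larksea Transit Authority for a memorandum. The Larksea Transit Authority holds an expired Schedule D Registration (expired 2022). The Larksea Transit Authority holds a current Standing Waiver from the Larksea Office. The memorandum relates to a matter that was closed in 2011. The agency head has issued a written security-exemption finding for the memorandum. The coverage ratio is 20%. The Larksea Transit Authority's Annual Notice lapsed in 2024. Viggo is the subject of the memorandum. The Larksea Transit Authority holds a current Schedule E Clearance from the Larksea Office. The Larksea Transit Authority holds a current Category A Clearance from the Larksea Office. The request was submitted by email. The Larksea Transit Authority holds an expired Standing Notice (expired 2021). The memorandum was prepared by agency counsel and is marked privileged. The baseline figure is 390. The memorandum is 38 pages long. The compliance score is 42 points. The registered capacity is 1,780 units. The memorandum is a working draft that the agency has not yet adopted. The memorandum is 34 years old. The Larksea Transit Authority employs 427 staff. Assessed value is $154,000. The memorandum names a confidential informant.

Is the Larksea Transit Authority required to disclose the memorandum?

Exception (a) does not apply: the memorandum relates to a closed matter.
All of (b)'s requirements are met (a current Standing Waiver is held; the number of pages in the record is 38, below the 42 limit; the memorandum is an unadopted draft). But applying paragraph (g): (g) operates against (b): the registered capacity is 1,780 units, less than the 1,910 units limit. So (b) is unavailable.
Exception (c)'s conditions are all satisfied: a current Schedule E Clearance is held; a written security-exemption finding has been issued. But: (h) operates — the record's age is 34 years, meeting the 30 years threshold. (i) would limit (h) — the coverage ratio is 20%, under the 21% limit — but (j) sets (i) aside: (j) operates against (i): the baseline figure is 390, less than the 436 limit. (k) operates (the compliance score is 42 points, less than the 52 points limit), but is overridden by (l): (l) operates against (k): Viggo is the subject of the memorandum. (m) is not engaged (there is no Annual Notice in force), so (l) stands. (c) is therefore removed.
Exception (d) fails — there is no Schedule D Registration in force.
No exception applies. The general rule governs.

Yes — the Larksea Transit Authority must disclose the memorandum.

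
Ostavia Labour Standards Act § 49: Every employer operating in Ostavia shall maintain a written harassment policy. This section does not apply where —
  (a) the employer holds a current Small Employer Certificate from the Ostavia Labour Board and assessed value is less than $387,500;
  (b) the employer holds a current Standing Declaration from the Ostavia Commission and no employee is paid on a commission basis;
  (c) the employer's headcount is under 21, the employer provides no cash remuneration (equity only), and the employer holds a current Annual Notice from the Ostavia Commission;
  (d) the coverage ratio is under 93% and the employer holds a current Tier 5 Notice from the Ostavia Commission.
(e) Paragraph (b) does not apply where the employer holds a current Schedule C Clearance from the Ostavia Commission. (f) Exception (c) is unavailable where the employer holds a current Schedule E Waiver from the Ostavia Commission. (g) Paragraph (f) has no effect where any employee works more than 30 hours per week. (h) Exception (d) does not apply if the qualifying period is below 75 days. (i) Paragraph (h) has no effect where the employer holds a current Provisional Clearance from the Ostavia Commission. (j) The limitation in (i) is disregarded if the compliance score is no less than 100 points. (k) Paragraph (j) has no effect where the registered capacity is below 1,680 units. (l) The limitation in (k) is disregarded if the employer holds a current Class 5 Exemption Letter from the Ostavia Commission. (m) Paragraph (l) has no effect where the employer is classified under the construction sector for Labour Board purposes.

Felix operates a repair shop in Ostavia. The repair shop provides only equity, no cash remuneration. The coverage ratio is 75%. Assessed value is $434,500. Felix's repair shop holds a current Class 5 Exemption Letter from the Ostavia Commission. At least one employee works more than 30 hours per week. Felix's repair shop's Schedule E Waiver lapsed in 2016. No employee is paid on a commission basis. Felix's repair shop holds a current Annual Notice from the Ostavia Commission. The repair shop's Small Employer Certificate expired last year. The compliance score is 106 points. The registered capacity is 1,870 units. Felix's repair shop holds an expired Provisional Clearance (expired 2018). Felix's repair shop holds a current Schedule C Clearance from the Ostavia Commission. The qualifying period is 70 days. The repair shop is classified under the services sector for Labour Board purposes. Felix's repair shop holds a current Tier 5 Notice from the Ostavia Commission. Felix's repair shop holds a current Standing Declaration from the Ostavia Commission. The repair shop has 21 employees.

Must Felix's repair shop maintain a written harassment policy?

Exception (a) does not apply: the Small Employer Certificate has expired.
All of (b)'s requirements are met (a current Standing Declaration is held; no employee is paid on commission). However, paragraph (e) must be considered: (e) operates against (b): a current Schedule C Clearance is held. Exception (b) does not apply.
Exception (c) fails — the employer's headcount is 21, not under 21.
Exception (d) is satisfied on its face — the coverage ratio is 75%, under the 93% limit; a current Tier 5 Notice is held. But applying paragraphs (h)–(m): (h) operates against (d): the qualifying period is 70 days, below the 75 days limit. (i) is not engaged (the Provisional Clearance is not current), so (h) stands. So (d) is unavailable.
No exception displaces § 49.

Yes — Felix's repair shop must maintain a written harassment policy.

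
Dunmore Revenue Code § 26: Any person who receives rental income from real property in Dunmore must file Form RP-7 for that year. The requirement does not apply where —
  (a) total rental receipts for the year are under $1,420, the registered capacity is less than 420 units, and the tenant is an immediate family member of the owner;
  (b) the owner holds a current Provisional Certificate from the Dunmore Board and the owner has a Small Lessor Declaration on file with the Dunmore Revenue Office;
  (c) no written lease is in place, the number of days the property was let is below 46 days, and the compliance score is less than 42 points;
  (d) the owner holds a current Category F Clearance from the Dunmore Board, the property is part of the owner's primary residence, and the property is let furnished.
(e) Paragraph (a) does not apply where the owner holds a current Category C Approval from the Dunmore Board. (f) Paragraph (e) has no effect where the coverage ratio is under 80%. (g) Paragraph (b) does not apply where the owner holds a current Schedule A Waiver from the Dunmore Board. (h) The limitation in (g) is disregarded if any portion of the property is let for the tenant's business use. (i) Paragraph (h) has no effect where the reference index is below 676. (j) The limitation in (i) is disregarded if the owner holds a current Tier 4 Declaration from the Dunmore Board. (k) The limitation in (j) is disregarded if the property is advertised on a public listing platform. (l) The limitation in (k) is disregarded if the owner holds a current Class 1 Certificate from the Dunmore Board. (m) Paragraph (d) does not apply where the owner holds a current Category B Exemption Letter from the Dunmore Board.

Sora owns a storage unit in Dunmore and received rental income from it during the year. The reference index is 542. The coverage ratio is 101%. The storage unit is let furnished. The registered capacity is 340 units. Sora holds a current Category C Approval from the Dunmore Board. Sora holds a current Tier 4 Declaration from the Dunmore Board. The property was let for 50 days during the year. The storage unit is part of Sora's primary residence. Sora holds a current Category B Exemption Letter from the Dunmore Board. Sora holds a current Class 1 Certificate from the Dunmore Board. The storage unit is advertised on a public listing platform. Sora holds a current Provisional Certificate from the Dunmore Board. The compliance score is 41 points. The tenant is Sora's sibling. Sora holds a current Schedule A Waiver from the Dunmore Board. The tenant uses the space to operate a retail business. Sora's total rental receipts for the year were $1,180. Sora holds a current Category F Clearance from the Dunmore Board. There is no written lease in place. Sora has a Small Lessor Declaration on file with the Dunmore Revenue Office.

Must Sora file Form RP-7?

Exception (a): total rental receipts for the year are $1,180, under the $1,420 limit; the registered capacity is 340 units, less than the 420 units limit; the tenant is an immediate family member — every condition holds. Turning to paragraphs (e)–(f): (e) operates against (a): a current Category C Approval is held. (f), which would lift (e), is not engaged — the coverage ratio is 101%, not under 80%. Exception (a) does not apply.
Exception (b)'s conditions are all satisfied: a current Provisional Certificate is held; a Small Lessor Declaration is on file. Applying paragraphs (g)–(l): (g) would limit (b) — a current Schedule A Waiver is held — but (h) sets (g) aside: (h) operates against (g): the space is let for business use. (i) would limit (h) — the reference index is 542, below the 676 limit — but (j) sets (i) aside: (j) operates against (i): a current Tier 4 Declaration is held. (k) is engaged (the property is publicly advertised), but is set aside by (l): (l) is triggered — a current Class 1 Certificate is held. So (b) applies.
Exception (c) does not apply: the number of days the property was let is 50 days, not below 46 days.
All of (d)'s requirements are met (a current Category F Clearance is held; the storage unit is part of the primary residence; the property is let furnished). However, paragraph (m) must be considered: (m) is engaged — a current Category B Exemption Letter is held. So (d) is unavailable.

No — exception (b) applies; Sora is not required to file Form RP-7.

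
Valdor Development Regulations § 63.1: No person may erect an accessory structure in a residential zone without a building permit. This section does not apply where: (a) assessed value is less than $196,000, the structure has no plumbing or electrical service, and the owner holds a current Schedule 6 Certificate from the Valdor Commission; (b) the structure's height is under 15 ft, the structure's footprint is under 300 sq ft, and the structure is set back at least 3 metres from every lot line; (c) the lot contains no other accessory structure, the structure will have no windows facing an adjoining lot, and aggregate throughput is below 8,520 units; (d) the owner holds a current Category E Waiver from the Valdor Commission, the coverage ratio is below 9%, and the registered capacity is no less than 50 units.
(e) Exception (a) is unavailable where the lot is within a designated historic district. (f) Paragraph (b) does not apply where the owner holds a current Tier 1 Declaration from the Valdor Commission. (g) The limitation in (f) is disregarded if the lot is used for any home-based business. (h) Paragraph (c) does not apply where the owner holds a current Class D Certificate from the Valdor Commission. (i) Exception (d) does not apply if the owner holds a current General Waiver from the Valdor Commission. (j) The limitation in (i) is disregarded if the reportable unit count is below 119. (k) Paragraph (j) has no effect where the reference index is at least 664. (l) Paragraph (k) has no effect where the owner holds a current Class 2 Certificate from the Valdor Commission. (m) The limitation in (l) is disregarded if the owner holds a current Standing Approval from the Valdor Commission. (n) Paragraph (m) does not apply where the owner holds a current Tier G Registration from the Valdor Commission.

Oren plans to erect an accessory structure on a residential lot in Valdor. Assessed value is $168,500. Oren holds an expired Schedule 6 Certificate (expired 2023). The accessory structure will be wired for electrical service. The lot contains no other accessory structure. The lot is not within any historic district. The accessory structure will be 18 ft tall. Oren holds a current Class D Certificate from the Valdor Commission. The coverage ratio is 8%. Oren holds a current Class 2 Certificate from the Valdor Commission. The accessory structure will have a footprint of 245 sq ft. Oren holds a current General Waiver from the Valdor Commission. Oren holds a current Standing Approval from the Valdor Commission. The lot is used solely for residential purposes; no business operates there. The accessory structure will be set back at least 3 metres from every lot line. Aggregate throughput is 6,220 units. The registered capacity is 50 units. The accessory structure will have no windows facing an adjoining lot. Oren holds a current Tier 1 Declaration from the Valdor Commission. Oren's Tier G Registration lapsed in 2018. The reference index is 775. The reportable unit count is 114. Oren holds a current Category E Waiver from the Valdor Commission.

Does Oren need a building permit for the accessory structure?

Exception (a) does not apply: electrical service is planned.
Exception (b) requires that the structure's height is under 15 ft; but the structure's height is 18 ft, not under 15 ft, so (b) is unavailable.
Exception (c)'s conditions are all satisfied: the lot has no other accessory structure; no windows face an adjoining lot; aggregate throughput is 6,220 units, below the 8,520 units limit. But applying paragraph (h): (h) applies — a current Class D Certificate is held. Exception (c) does not apply.
Exception (d) is satisfied on its face — a current Category E Waiver is held; the coverage ratio is 8%, below the 9% limit; the registered capacity is 50 units, meeting the 50 units threshold. However, paragraphs (i)–(n) must be considered: (i) operates — a current General Waiver is held. (j) applies (the reportable unit count is 114, below the 119 limit), but yields to (k): (k) applies — the reference index is 775, meeting the 664 threshold. (l) is engaged (a current Class 2 Certificate is held), but yields to (m): (m) operates against (l): a current Standing Approval is held. (n) is not engaged (no current Tier G Registration is held), so (m) stands. So (d) is unavailable.
No exception is made out. Oren falls within the general rule.

Yes — Oren must obtain a building permit.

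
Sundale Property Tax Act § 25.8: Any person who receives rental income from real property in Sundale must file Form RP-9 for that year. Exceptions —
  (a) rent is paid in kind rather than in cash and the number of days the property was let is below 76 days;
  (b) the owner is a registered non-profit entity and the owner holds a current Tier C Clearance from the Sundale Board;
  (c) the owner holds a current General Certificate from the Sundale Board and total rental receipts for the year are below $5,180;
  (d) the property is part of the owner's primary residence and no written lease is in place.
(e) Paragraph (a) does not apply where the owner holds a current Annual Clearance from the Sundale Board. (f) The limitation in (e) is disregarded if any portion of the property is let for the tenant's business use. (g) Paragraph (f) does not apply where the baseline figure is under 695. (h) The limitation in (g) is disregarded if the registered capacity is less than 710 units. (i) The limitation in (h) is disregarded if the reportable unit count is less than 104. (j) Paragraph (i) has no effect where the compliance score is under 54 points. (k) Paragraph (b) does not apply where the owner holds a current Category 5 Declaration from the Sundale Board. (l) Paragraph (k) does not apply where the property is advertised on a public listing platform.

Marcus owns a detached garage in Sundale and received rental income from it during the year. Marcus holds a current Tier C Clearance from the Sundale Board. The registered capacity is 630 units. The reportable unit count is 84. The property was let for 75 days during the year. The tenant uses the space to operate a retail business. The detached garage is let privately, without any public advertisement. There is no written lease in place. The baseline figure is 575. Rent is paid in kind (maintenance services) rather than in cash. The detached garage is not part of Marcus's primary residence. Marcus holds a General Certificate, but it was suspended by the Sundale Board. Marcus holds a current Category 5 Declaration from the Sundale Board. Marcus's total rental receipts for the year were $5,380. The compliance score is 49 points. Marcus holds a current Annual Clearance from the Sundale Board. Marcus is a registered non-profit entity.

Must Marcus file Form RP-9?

No — exception (a) applies; Marcus is not required to file Form RP-9.

All of (a)'s requirements are met (rent is paid in kind; the number of days the property was let is 75 days, below the 76 days limit). As to paragraphs (e)–(j): (e) would limit (a) — a current Annual Clearance is held — but (f) sets (e) aside: (f) applies — the space is let for business use. (g) operates (the baseline figure is 575, under the 695 limit), but is overridden by (h): (h) operates against (g): the registered capacity is 630 units, less than the 710 units limit. (i) would limit (h) — the reportable unit count is 84, less than the 104 limit — but (j) sets (i) aside: (j) applies — the compliance score is 49 points, under the 54 points limit. (a) remains available.
All of (b)'s requirements are met (Marcus is a registered non-profit; a current Tier C Clearance is held). However, paragraphs (k)–(l) must be considered: (k) operates against (b): a current Category 5 Declaration is held. (l), which would lift (k), is inapplicable — the property is let privately without advertisement. So (b) is unavailable.
Exception (c) requires that the owner holds a current General Certificate from the Sundale Board; but there is no General Certificate in force, so (c) is unavailable.
Exception (d) requires that the property is part of the owner's primary residence; but the detached garage is not part of the primary residence, so (d) is unavailable.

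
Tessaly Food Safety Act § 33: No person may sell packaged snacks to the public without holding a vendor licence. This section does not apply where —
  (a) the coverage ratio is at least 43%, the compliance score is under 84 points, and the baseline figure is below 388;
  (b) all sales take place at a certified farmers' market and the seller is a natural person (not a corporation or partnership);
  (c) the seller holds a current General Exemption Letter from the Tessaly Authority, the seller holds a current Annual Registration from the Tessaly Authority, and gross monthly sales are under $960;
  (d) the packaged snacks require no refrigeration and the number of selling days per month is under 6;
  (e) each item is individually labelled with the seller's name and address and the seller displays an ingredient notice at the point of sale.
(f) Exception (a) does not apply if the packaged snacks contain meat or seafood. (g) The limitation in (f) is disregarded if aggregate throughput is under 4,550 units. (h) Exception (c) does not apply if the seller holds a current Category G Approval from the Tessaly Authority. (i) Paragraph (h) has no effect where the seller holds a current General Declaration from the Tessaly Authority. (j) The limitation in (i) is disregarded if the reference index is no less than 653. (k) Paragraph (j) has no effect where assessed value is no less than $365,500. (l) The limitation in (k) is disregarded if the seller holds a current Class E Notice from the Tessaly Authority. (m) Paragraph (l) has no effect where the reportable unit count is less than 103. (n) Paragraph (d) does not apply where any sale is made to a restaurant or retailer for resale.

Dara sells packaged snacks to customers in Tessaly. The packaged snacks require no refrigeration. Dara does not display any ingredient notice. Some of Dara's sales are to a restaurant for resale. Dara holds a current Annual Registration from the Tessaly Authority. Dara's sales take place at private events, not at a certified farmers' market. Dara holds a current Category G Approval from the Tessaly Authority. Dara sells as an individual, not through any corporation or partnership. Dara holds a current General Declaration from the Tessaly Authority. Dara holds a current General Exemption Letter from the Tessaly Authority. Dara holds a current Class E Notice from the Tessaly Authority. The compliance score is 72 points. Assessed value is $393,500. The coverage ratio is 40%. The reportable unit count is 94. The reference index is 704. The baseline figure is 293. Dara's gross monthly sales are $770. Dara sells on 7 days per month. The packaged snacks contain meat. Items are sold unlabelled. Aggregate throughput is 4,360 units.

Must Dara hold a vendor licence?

No — exception (c) applies; Dara is not required to hold a vendor licence.

Exception (a) fails — the coverage ratio is 40%, short of 43%.
Exception (b) fails — sales are at private events, not a certified farmers' market.
Exception (c)'s conditions are all satisfied: a current General Exemption Letter is held; a current Annual Registration is held; gross monthly sales are $770, under the $960 limit. Considering the limiting provisions: (h) operates (a current Category G Approval is held), but is overridden by (i): (i) is engaged — a current General Declaration is held. (j) would limit (i) — the reference index is 704, meeting the 653 threshold — but (k) sets (j) aside: (k) is engaged — assessed value is $393,500, meeting the $365,500 threshold. (l) is triggered (a current Class E Notice is held), but is itself disapplied by (m): (m) operates against (l): the reportable unit count is 94, less than the 103 limit. Exception (c) stands.
Exception (d) does not apply: the number of selling days per month is 7, not under 6.
Exception (e) fails — items are sold unlabelled.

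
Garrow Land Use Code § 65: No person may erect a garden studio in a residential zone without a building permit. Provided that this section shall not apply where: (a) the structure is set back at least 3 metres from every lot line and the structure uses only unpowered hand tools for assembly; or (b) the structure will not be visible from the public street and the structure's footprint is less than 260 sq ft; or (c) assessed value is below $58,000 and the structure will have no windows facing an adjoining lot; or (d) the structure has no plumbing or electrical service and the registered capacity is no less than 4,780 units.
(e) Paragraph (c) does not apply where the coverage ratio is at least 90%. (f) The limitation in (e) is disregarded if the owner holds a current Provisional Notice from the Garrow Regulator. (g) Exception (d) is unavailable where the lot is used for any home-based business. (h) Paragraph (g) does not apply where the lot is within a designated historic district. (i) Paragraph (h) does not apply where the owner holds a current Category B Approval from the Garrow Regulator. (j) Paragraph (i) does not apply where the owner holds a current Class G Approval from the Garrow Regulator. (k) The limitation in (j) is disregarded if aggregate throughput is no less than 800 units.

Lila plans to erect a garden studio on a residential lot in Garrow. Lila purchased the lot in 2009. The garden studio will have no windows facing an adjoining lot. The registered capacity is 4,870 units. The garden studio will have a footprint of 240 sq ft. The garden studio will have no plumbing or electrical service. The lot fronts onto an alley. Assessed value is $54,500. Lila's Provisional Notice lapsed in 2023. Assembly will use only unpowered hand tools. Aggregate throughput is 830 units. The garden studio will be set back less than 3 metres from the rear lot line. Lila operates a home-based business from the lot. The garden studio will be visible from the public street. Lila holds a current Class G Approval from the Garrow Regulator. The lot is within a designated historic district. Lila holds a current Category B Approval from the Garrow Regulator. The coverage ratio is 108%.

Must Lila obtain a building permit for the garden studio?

Yes — Lila must obtain a building permit.

Exception (a) does not apply: the rear setback is under 3 m.
Exception (b) requires that the structure will not be visible from the public street; but the structure will be visible from the street, so (b) is unavailable.
All of (c)'s requirements are met (assessed value is $54,500, below the $58,000 limit; no windows face an adjoining lot). But: (e) is engaged — the coverage ratio is 108%, meeting the 90% threshold. (f), which would lift (e), is not engaged — the Provisional Notice is not current. Exception (c) does not apply.
Exception (d)'s conditions are all satisfied: there is no plumbing or electrical service; the registered capacity is 4,870 units, meeting the 4,780 units threshold. But applying paragraphs (g)–(k): (g) operates against (d): a home-based business operates on the lot. (h) is engaged (the lot is in a historic district), but is itself disapplied by (i): (i) operates against (h): a current Category B Approval is held. (j) is triggered (a current Class G Approval is held), but is itself disapplied by (k): (k) operates against (j): aggregate throughput is 830 units, meeting the 800 units threshold. So (d) is unavailable.
None of the exceptions is available; § 65 applies in full.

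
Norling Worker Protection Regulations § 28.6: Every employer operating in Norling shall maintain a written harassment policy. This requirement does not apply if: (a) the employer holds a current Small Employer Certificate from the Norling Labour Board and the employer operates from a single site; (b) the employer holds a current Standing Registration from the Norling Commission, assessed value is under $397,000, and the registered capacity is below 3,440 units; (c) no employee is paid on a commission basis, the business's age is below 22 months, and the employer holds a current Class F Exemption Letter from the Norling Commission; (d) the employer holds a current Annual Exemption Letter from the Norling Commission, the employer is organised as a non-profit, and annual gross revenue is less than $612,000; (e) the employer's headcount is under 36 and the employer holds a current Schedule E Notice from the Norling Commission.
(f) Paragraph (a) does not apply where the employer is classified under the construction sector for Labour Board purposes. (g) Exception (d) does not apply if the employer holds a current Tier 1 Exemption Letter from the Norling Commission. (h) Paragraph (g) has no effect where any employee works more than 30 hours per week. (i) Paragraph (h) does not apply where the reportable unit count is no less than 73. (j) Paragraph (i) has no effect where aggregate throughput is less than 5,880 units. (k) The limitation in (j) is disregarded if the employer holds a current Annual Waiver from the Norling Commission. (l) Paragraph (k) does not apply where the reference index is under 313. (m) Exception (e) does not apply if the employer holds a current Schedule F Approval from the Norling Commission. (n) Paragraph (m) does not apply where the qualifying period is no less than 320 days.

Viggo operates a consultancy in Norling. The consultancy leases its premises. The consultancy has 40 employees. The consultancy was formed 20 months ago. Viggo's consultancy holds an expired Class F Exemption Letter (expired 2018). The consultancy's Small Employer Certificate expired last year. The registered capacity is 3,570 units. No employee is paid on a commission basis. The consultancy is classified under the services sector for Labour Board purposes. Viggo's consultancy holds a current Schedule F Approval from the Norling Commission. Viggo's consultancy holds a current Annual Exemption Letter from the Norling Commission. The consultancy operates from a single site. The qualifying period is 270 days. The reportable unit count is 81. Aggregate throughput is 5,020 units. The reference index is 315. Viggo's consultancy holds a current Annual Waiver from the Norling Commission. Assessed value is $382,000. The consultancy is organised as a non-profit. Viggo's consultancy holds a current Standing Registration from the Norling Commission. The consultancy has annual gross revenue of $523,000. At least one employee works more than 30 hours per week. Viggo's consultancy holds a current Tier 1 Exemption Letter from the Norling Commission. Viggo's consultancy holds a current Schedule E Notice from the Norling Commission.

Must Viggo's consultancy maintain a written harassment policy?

Yes — Viggo's consultancy must maintain a written harassment policy.

Exception (a) does not apply: the Small Employer Certificate has expired.
Exception (b) fails — the registered capacity is 3,570 units, not below 3,440 units.
Exception (c) does not apply: the Class F Exemption Letter is not current.
All of (d)'s requirements are met (a current Annual Exemption Letter is held; the employer is a non-profit; annual gross revenue is $523,000, less than the $612,000 limit). However, paragraphs (g)–(l) must be considered: (g) operates — a current Tier 1 Exemption Letter is held. (h) is engaged (at least one employee exceeds 30 hours/week), but is set aside by (i): (i) operates against (h): the reportable unit count is 81, meeting the 73 threshold. (j) is engaged (aggregate throughput is 5,020 units, less than the 5,880 units limit), but is itself disapplied by (k): (k) operates against (j): a current Annual Waiver is held. (l) does not operate here (the reference index is 315, not under 313), so (k) stands. So (d) is unavailable.
Exception (e) requires that the employer's headcount is under 36; but the employer's headcount is 40, not under 36, so (e) is unavailable.
Every exception is unavailable, so the rule governs.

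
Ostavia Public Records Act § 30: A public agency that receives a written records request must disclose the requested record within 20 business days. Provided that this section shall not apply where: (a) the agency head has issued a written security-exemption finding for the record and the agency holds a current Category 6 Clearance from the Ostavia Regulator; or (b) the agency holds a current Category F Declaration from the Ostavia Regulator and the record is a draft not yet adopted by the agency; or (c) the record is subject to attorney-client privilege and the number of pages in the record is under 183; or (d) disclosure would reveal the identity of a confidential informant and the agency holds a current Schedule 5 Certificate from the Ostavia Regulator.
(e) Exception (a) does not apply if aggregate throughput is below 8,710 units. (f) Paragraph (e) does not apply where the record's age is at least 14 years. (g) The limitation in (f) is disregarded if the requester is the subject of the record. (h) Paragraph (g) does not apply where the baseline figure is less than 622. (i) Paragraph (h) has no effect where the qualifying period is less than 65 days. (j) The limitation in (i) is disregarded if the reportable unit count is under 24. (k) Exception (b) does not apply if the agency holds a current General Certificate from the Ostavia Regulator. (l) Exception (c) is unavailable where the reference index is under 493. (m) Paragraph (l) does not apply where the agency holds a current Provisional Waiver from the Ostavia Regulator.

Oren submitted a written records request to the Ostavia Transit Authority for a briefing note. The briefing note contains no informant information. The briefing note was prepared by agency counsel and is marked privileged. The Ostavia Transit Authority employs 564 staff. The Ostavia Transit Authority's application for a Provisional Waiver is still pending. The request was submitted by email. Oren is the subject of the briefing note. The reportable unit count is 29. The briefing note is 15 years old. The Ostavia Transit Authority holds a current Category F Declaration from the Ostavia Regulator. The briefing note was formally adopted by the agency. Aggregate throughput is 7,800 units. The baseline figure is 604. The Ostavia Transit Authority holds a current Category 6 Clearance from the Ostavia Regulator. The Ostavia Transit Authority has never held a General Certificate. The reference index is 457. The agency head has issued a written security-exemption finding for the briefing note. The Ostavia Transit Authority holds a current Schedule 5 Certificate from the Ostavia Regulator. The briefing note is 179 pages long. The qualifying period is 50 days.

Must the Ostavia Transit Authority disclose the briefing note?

Yes — the Ostavia Transit Authority must disclose the briefing note.

All of (a)'s requirements are met (a written security-exemption finding has been issued; a current Category 6 Clearance is held). But: (e) operates against (a): aggregate throughput is 7,800 units, below the 8,710 units limit. (f) would limit (e) — the record's age is 15 years, meeting the 14 years threshold — but (g) sets (f) aside: (g) is triggered — Oren is the subject of the briefing note. (h) would limit (g) — the baseline figure is 604, less than the 622 limit — but (i) sets (h) aside: (i) operates against (h): the qualifying period is 50 days, less than the 65 days limit. (j), which would lift (i), is not engaged — the reportable unit count is 29, not under 24. (a) is therefore removed.
Exception (b) does not apply: the briefing note has been formally adopted.
Exception (c)'s conditions are all satisfied: the briefing note is privileged; the number of pages in the record is 179, under the 183 limit. However, paragraphs (l)–(m) must be considered: (l) is triggered — the reference index is 457, under the 493 limit. (m), which would lift (l), is not triggered — the Provisional Waiver is not current. (c) is therefore removed.
Exception (d) does not apply: the briefing note contains no informant information.
No exception is made out. the Ostavia Transit Authority falls within the general rule.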